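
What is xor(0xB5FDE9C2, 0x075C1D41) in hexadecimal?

0xB2A1F483

XOR each hex digit independently (no carries):
  B^0=B, 5^7=2, F^5=A, D^C=1, E^1=F, 9^D=4, C^4=8, 2^1=3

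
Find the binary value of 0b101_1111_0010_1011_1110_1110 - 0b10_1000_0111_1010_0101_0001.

0b1101101011000110011101

Subtract column by column in base 2:
  0-1 → 1 (borrow)
  1-0-1 → 0
  1-0 → 1
  1-0 → 1
  0-1 → 1 (borrow)
  1-0-1 → 0
  1-1 → 0
  1-0 → 1
  1-0 → 1
  1-1 → 0
  0-0 → 0
  1-1 → 0
  0-1 → 1 (borrow)
  1-1-1 → 1 (borrow)
  0-1-1 → 0 (borrow)
  0-0-1 → 1 (borrow)
  1-0-1 → 0
  1-0 → 1
  1-0 → 1
  1-1 → 0
  1-0 → 1
  0-1 → 1 (borrow)
  1-0-1 → 0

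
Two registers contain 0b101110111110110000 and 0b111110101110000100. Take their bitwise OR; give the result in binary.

0b111110111110110100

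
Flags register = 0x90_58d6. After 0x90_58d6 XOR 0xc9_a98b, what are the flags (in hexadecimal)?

XOR each hex digit independently (no carries):
  9^c=5, 0^9=9, 5^a=f, 8^9=1, d^8=5, 6^b=d

0x59f15d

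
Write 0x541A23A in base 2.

Expand each hex digit to 4 bits: 5=0101 4=0100 1=0001 A=1010 2=0010 3=0011 A=1010.

0b101010000011010001000111010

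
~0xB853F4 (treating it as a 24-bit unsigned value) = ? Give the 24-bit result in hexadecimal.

Each hex digit d becomes F−d:
  B→4, 8→7, 5→A, 3→C, F→0, 4→B

0x47AC0B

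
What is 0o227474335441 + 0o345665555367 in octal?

0o575362113030

Add column by column in base 8, right to left:
  1+7 = 0 carry 1
  4+6+1 = 3 carry 1
  4+3+1 = 0 carry 1
  5+5+1 = 3 carry 1
  3+5+1 = 1 carry 1
  3+5+1 = 1 carry 1
  4+5+1 = 2 carry 1
  7+6+1 = 6 carry 1
  4+6+1 = 3 carry 1
  7+5+1 = 5 carry 1
  2+4+1 = 7
  2+3 = 5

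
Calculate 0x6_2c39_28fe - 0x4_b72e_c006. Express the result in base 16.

0x1750a68f8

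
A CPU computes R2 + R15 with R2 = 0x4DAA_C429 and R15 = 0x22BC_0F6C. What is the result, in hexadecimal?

0x7066D395

Add column by column in base 16, right to left:
  9+C = 5 carry 1
  2+6+1 = 9
  4+F = 3 carry 1
  C+0+1 = D
  A+C = 6 carry 1
  A+B+1 = 6 carry 1
  D+2+1 = 0 carry 1
  4+2+1 = 7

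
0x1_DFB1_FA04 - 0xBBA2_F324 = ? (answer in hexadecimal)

Subtract column by column in base 16:
  4-4 → 0
  0-2 → E (borrow)
  A-3-1 → 6
  F-F → 0
  1-2 → F (borrow)
  B-A-1 → 0
  F-B → 4
  D-B → 2
  1-0 → 1

0x1240F06E0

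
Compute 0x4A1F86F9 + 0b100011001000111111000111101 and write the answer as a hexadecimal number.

0x4E840536

0b100011001000111111000111101 = 0x4647E3D in hexadecimal.
Add column by column in base 16, right to left:
  9+D = 6 carry 1
  F+3+1 = 3 carry 1
  6+E+1 = 5 carry 1
  8+7+1 = 0 carry 1
  F+4+1 = 4 carry 1
  1+6+1 = 8
  A+4 = E
  4+0 = 4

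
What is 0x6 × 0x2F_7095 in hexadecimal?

0x11CA37E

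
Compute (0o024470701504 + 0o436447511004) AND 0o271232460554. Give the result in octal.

Add column by column in base 8, right to left:
  4+4 = 0 carry 1
  0+0+1 = 1
  5+0 = 5
  1+1 = 2
  0+1 = 1
  7+5 = 4 carry 1
  0+7+1 = 0 carry 1
  7+4+1 = 4 carry 1
  4+4+1 = 1 carry 1
  4+6+1 = 3 carry 1
  2+3+1 = 6
  0+4 = 4
Sum = 0o463140412510; now AND with 0o271232460554:
  4&2=0, 6&7=6, 3&1=1, 1&2=0, 4&3=0, 0&2=0, 4&4=4, 1&6=0, 2&0=0, 5&5=5, 1&5=1, 0&4=0

0o61000400510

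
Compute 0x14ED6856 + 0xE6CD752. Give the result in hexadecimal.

Add column by column in base 16, right to left:
  6+2 = 8
  5+5 = A
  8+7 = F
  6+D = 3 carry 1
  D+C+1 = A carry 1
  E+6+1 = 5 carry 1
  4+E+1 = 3 carry 1
  1+0+1 = 2

0x235A3FA8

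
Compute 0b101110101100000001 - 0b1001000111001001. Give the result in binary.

0b100101100100111000

Subtract column by column in base 2:
  1-1 → 0
  0-0 → 0
  0-0 → 0
  0-1 → 1 (borrow)
  0-0-1 → 1 (borrow)
  0-0-1 → 1 (borrow)
  0-1-1 → 0 (borrow)
  0-1-1 → 0 (borrow)
  1-1-1 → 1 (borrow)
  1-0-1 → 0
  0-0 → 0
  1-0 → 1
  0-1 → 1 (borrow)
  1-0-1 → 0
  1-0 → 1
  1-1 → 0
  0-0 → 0
  1-0 → 1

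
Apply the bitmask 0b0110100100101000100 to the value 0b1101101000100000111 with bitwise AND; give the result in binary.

AND bit by bit (1 only where both bits are 1):
  1101101000100000111
& 0110100100101000100
= 0100100000100000100

0b0100100000100000100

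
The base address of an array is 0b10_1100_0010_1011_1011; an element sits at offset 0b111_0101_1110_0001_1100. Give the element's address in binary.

0b10100010000011010111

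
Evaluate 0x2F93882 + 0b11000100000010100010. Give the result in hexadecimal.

0x3057924

0b11000100000010100010 = 0xC40A2 in hexadecimal.
Add column by column in base 16, right to left:
  2+2 = 4
  8+A = 2 carry 1
  8+0+1 = 9
  3+4 = 7
  9+C = 5 carry 1
  F+0+1 = 0 carry 1
  2+0+1 = 3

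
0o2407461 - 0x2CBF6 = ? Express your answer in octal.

0x2CBF6 = 0o545766 in octal.
Subtract column by column in base 8:
  1-6 → 3 (borrow)
  6-6-1 → 7 (borrow)
  4-7-1 → 4 (borrow)
  7-5-1 → 1
  0-4 → 4 (borrow)
  4-5-1 → 6 (borrow)
  2-0-1 → 1

0o1641473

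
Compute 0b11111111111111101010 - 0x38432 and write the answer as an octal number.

0b11111111111111101010 = 0o3777752 in octal.
0x38432 = 0o702062 in octal.
Subtract column by column in base 8:
  2-2 → 0
  5-6 → 7 (borrow)
  7-0-1 → 6
  7-2 → 5
  7-0 → 7
  7-7 → 0
  3-0 → 3

0o3075670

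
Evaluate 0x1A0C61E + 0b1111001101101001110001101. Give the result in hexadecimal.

0b1111001101101001110001101 = 0x1E6D38D in hexadecimal.
Add column by column in base 16, right to left:
  E+D = B carry 1
  1+8+1 = A
  6+3 = 9
  C+D = 9 carry 1
  0+6+1 = 7
  A+E = 8 carry 1
  1+1+1 = 3

0x38799AB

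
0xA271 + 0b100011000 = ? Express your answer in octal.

0xA271 = 0o121161 in octal.
0b100011000 = 0o430 in octal.
Add column by column in base 8, right to left:
  1+0 = 1
  6+3 = 1 carry 1
  1+4+1 = 6
  1+0 = 1
  2+0 = 2
  1+0 = 1

0o121611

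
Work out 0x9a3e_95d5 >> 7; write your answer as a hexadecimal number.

0x1347d2b

7 bits is not a whole number of base-16 digits; in binary: 10011010001111101001010111010101 >> 7 = 1001101000111110100101011.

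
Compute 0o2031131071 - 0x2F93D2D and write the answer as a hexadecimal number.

0xD6B750C

0o2031131071 = 0x1064B239 in hexadecimal.
Subtract column by column in base 16:
  9-D → C (borrow)
  3-2-1 → 0
  2-D → 5 (borrow)
  B-3-1 → 7
  4-9 → B (borrow)
  6-F-1 → 6 (borrow)
  0-2-1 → D (borrow)
  1-0-1 → 0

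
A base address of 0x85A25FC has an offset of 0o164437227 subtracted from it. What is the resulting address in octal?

0x85A25FC = 0o1026422774 in octal.
Subtract column by column in base 8:
  4-7 → 5 (borrow)
  7-2-1 → 4
  7-2 → 5
  2-7 → 3 (borrow)
  2-3-1 → 6 (borrow)
  4-4-1 → 7 (borrow)
  6-4-1 → 1
  2-6 → 4 (borrow)
  0-1-1 → 6 (borrow)
  1-0-1 → 0

0o641763545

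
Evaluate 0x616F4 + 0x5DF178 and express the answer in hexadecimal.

Add column by column in base 16, right to left:
  4+8 = C
  F+7 = 6 carry 1
  6+1+1 = 8
  1+F = 0 carry 1
  6+D+1 = 4 carry 1
  0+5+1 = 6

0x64086C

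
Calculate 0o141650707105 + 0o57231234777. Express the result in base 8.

0o221102144104

Add column by column in base 8, right to left:
  5+7 = 4 carry 1
  0+7+1 = 0 carry 1
  1+7+1 = 1 carry 1
  7+4+1 = 4 carry 1
  0+3+1 = 4
  7+2 = 1 carry 1
  0+1+1 = 2
  5+3 = 0 carry 1
  6+2+1 = 1 carry 1
  1+7+1 = 1 carry 1
  4+5+1 = 2 carry 1
  1+0+1 = 2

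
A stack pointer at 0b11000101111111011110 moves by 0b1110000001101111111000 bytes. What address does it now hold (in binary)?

0b10001000111101111010110

Add column by column in base 2, right to left:
  0+0 = 0
  1+0 = 1
  1+0 = 1
  1+1 = 0 carry 1
  1+1+1 = 1 carry 1
  0+1+1 = 0 carry 1
  1+1+1 = 1 carry 1
  1+1+1 = 1 carry 1
  1+1+1 = 1 carry 1
  1+1+1 = 1 carry 1
  1+0+1 = 0 carry 1
  1+1+1 = 1 carry 1
  1+1+1 = 1 carry 1
  0+0+1 = 1
  1+0 = 1
  0+0 = 0
  0+0 = 0
  0+0 = 0
  1+0 = 1
  1+1 = 0 carry 1
  0+1+1 = 0 carry 1
  0+1+1 = 0 carry 1
  final carry 1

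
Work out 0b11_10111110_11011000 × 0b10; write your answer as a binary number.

0b1110111110110110000

Multiply each base-2 digit by 2, carrying:
  0×2 = 0 → write 0
  0×2 = 0 → write 0
  0×2 = 0 → write 0
  1×2 = 2 → write 0 carry 1
  1×2+1 = 3 → write 1 carry 1
  0×2+1 = 1 → write 1
  1×2 = 2 → write 0 carry 1
  1×2+1 = 3 → write 1 carry 1
  0×2+1 = 1 → write 1
  1×2 = 2 → write 0 carry 1
  1×2+1 = 3 → write 1 carry 1
  1×2+1 = 3 → write 1 carry 1
  1×2+1 = 3 → write 1 carry 1
  1×2+1 = 3 → write 1 carry 1
  0×2+1 = 1 → write 1
  1×2 = 2 → write 0 carry 1
  1×2+1 = 3 → write 1 carry 1
  1×2+1 = 3 → write 1 carry 1
  remaining carry: 1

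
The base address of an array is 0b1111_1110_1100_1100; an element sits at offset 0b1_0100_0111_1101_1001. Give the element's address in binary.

0b100100011010100101

Add column by column in base 2, right to left:
  0+1 = 1
  0+0 = 0
  1+0 = 1
  1+1 = 0 carry 1
  0+1+1 = 0 carry 1
  0+0+1 = 1
  1+1 = 0 carry 1
  1+1+1 = 1 carry 1
  0+1+1 = 0 carry 1
  1+1+1 = 1 carry 1
  1+1+1 = 1 carry 1
  1+0+1 = 0 carry 1
  1+0+1 = 0 carry 1
  1+0+1 = 0 carry 1
  1+1+1 = 1 carry 1
  1+0+1 = 0 carry 1
  0+1+1 = 0 carry 1
  final carry 1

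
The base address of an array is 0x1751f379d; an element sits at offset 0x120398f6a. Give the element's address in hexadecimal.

Add column by column in base 16, right to left:
  d+a = 7 carry 1
  9+6+1 = 0 carry 1
  7+f+1 = 7 carry 1
  3+8+1 = c
  f+9 = 8 carry 1
  1+3+1 = 5
  5+0 = 5
  7+2 = 9
  1+1 = 2

0x29558c707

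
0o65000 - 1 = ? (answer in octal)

The trailing 3 digits are 0, so subtracting 1 borrows through: they become 7 and the next digit up decrements.

0o64777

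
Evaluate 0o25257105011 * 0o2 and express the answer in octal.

0o52536212022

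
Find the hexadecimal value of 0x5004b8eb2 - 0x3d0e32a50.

0x12f686462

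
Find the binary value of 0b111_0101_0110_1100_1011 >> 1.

Right shift by 1: drop the 1 least-significant bit.

0b111010101101100101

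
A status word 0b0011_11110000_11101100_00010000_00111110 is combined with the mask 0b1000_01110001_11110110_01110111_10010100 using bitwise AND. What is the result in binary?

0b000001110000111001000001000000010100

AND bit by bit (1 only where both bits are 1):
  001111110000111011000001000000111110
& 100001110001111101100111011110010100
= 000001110000111001000001000000010100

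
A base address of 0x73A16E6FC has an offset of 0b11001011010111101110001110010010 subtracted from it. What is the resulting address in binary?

0x73A16E6FC = 0b11100111010000101101110011011111100 in binary.
Subtract column by column in base 2:
  0-0 → 0
  0-1 → 1 (borrow)
  1-0-1 → 0
  1-0 → 1
  1-1 → 0
  1-0 → 1
  1-0 → 1
  1-1 → 0
  0-1 → 1 (borrow)
  1-1-1 → 1 (borrow)
  1-0-1 → 0
  0-0 → 0
  0-0 → 0
  1-1 → 0
  1-1 → 0
  1-1 → 0
  0-0 → 0
  1-1 → 0
  1-1 → 0
  0-1 → 1 (borrow)
  1-1-1 → 1 (borrow)
  0-0-1 → 1 (borrow)
  0-1-1 → 0 (borrow)
  0-0-1 → 1 (borrow)
  0-1-1 → 0 (borrow)
  1-1-1 → 1 (borrow)
  0-0-1 → 1 (borrow)
  1-1-1 → 1 (borrow)
  1-0-1 → 0
  1-0 → 1
  0-1 → 1 (borrow)
  0-1-1 → 0 (borrow)
  1-0-1 → 0
  1-0 → 1
  1-0 → 1

0b11001101110101110000000001101101010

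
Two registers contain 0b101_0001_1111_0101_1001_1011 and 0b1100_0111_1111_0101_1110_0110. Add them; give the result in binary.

0b1000110011110101110000001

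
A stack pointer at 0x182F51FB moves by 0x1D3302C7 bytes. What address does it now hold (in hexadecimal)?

0x356254C2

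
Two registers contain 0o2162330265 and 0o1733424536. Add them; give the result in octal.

Add column by column in base 8, right to left:
  5+6 = 3 carry 1
  6+3+1 = 2 carry 1
  2+5+1 = 0 carry 1
  0+4+1 = 5
  3+2 = 5
  3+4 = 7
  2+3 = 5
  6+3 = 1 carry 1
  1+7+1 = 1 carry 1
  2+1+1 = 4

0o4115755023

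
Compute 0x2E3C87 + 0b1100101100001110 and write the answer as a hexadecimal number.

0x2F0795

0b1100101100001110 = 0xCB0E in hexadecimal.
Add column by column in base 16, right to left:
  7+E = 5 carry 1
  8+0+1 = 9
  C+B = 7 carry 1
  3+C+1 = 0 carry 1
  E+0+1 = F
  2+0 = 2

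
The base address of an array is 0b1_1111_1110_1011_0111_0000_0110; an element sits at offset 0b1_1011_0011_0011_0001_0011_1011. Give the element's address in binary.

0b11101100011110100001000001

Add column by column in base 2, right to left:
  0+1 = 1
  1+1 = 0 carry 1
  1+0+1 = 0 carry 1
  0+1+1 = 0 carry 1
  0+1+1 = 0 carry 1
  0+1+1 = 0 carry 1
  0+0+1 = 1
  0+0 = 0
  1+1 = 0 carry 1
  1+0+1 = 0 carry 1
  1+0+1 = 0 carry 1
  0+0+1 = 1
  1+1 = 0 carry 1
  1+1+1 = 1 carry 1
  0+0+1 = 1
  1+0 = 1
  0+1 = 1
  1+1 = 0 carry 1
  1+0+1 = 0 carry 1
  1+0+1 = 0 carry 1
  1+1+1 = 1 carry 1
  1+1+1 = 1 carry 1
  1+0+1 = 0 carry 1
  1+1+1 = 1 carry 1
  1+1+1 = 1 carry 1
  final carry 1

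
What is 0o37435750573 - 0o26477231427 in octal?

0o10736517144

Subtract column by column in base 8:
  3-7 → 4 (borrow)
  7-2-1 → 4
  5-4 → 1
  0-1 → 7 (borrow)
  5-3-1 → 1
  7-2 → 5
  5-7 → 6 (borrow)
  3-7-1 → 3 (borrow)
  4-4-1 → 7 (borrow)
  7-6-1 → 0
  3-2 → 1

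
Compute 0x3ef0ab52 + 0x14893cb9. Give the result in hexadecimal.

0x5379e80b

Add column by column in base 16, right to left:
  2+9 = b
  5+b = 0 carry 1
  b+c+1 = 8 carry 1
  a+3+1 = e
  0+9 = 9
  f+8 = 7 carry 1
  e+4+1 = 3 carry 1
  3+1+1 = 5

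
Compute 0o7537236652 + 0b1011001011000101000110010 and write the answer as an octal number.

0o7670543734

0b1011001011000101000110010 = 0o131305062 in octal.
Add column by column in base 8, right to left:
  2+2 = 4
  5+6 = 3 carry 1
  6+0+1 = 7
  6+5 = 3 carry 1
  3+0+1 = 4
  2+3 = 5
  7+1 = 0 carry 1
  3+3+1 = 7
  5+1 = 6
  7+0 = 7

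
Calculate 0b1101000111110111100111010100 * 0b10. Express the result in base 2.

Multiply each base-2 digit by 2, carrying:
  0×2 = 0 → write 0
  0×2 = 0 → write 0
  1×2 = 2 → write 0 carry 1
  0×2+1 = 1 → write 1
  1×2 = 2 → write 0 carry 1
  0×2+1 = 1 → write 1
  1×2 = 2 → write 0 carry 1
  1×2+1 = 3 → write 1 carry 1
  1×2+1 = 3 → write 1 carry 1
  0×2+1 = 1 → write 1
  0×2 = 0 → write 0
  1×2 = 2 → write 0 carry 1
  1×2+1 = 3 → write 1 carry 1
  1×2+1 = 3 → write 1 carry 1
  1×2+1 = 3 → write 1 carry 1
  0×2+1 = 1 → write 1
  1×2 = 2 → write 0 carry 1
  1×2+1 = 3 → write 1 carry 1
  1×2+1 = 3 → write 1 carry 1
  1×2+1 = 3 → write 1 carry 1
  1×2+1 = 3 → write 1 carry 1
  0×2+1 = 1 → write 1
  0×2 = 0 → write 0
  0×2 = 0 → write 0
  1×2 = 2 → write 0 carry 1
  0×2+1 = 1 → write 1
  1×2 = 2 → write 0 carry 1
  1×2+1 = 3 → write 1 carry 1
  remaining carry: 1

0b11010001111101111001110101000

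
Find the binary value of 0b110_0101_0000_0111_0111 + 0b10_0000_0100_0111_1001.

0b10000101010011110000

Add column by column in base 2, right to left:
  1+1 = 0 carry 1
  1+0+1 = 0 carry 1
  1+0+1 = 0 carry 1
  0+1+1 = 0 carry 1
  1+1+1 = 1 carry 1
  1+1+1 = 1 carry 1
  1+1+1 = 1 carry 1
  0+0+1 = 1
  0+0 = 0
  0+0 = 0
  0+1 = 1
  0+0 = 0
  1+0 = 1
  0+0 = 0
  1+0 = 1
  0+0 = 0
  0+0 = 0
  1+1 = 0 carry 1
  1+0+1 = 0 carry 1
  final carry 1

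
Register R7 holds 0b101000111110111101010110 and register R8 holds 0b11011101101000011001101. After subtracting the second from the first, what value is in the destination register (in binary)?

0b1101010001111010001001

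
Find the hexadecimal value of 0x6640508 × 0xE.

Multiply each base-16 digit by 14, carrying:
  8×14 = 112 → write 0 carry 7
  0×14+7 = 7 → write 7
  5×14 = 70 → write 6 carry 4
  0×14+4 = 4 → write 4
  4×14 = 56 → write 8 carry 3
  6×14+3 = 87 → write 7 carry 5
  6×14+5 = 89 → write 9 carry 5
  remaining carry: 5

0x59784670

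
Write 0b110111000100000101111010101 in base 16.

0x6E20BD5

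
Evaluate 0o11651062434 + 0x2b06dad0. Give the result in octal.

0o17152637754

0x2b06dad0 = 0o5301555320 in octal.
Add column by column in base 8, right to left:
  4+0 = 4
  3+2 = 5
  4+3 = 7
  2+5 = 7
  6+5 = 3 carry 1
  0+5+1 = 6
  1+1 = 2
  5+0 = 5
  6+3 = 1 carry 1
  1+5+1 = 7
  1+0 = 1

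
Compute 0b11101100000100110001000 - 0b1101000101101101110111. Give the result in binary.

0b10000011010111000010001

Subtract column by column in base 2:
  0-1 → 1 (borrow)
  0-1-1 → 0 (borrow)
  0-1-1 → 0 (borrow)
  1-0-1 → 0
  0-1 → 1 (borrow)
  0-1-1 → 0 (borrow)
  0-1-1 → 0 (borrow)
  1-0-1 → 0
  1-1 → 0
  0-1 → 1 (borrow)
  0-0-1 → 1 (borrow)
  1-1-1 → 1 (borrow)
  0-1-1 → 0 (borrow)
  0-0-1 → 1 (borrow)
  0-1-1 → 0 (borrow)
  0-0-1 → 1 (borrow)
  0-0-1 → 1 (borrow)
  1-0-1 → 0
  1-1 → 0
  0-0 → 0
  1-1 → 0
  1-1 → 0
  1-0 → 1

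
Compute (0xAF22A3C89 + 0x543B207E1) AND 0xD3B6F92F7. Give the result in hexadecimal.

0x314C0062

Add column by column in base 16, right to left:
  9+1 = A
  8+E = 6 carry 1
  C+7+1 = 4 carry 1
  3+0+1 = 4
  A+2 = C
  2+B = D
  2+3 = 5
  F+4 = 3 carry 1
  A+5+1 = 0 carry 1
  final carry 1
Sum = 0x1035DC446A; now AND with 0xD3B6F92F7:
  1&0=0, 0&D=0, 3&3=3, 5&B=1, D&6=4, C&F=C, 4&9=0, 4&2=0, 6&F=6, A&7=2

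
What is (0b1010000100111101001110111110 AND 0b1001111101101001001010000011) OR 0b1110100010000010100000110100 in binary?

0b1110100110101011101010110110

0b1010000100111101001110111110 AND 0b1001111101101001001010000011 = 0b1000000100101001001010000010.
Then OR with 0b1110100010000010100000110100.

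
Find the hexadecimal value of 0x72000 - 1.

0x71FFF

The trailing 3 digits are 0, so subtracting 1 borrows through: they become F and the next digit up decrements.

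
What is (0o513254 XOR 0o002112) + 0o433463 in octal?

0o1145031

First 0o513254 XOR 0o002112 = 0o511346.
Add column by column in base 8, right to left:
  6+3 = 1 carry 1
  4+6+1 = 3 carry 1
  3+4+1 = 0 carry 1
  1+3+1 = 5
  1+3 = 4
  5+4 = 1 carry 1
  final carry 1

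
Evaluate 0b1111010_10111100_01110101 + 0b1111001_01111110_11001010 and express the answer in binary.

0b111101000011101100111111

Add column by column in base 2, right to left:
  1+0 = 1
  0+1 = 1
  1+0 = 1
  0+1 = 1
  1+0 = 1
  1+0 = 1
  1+1 = 0 carry 1
  0+1+1 = 0 carry 1
  0+0+1 = 1
  0+1 = 1
  1+1 = 0 carry 1
  1+1+1 = 1 carry 1
  1+1+1 = 1 carry 1
  1+1+1 = 1 carry 1
  0+1+1 = 0 carry 1
  1+0+1 = 0 carry 1
  0+1+1 = 0 carry 1
  1+0+1 = 0 carry 1
  0+0+1 = 1
  1+1 = 0 carry 1
  1+1+1 = 1 carry 1
  1+1+1 = 1 carry 1
  1+1+1 = 1 carry 1
  final carry 1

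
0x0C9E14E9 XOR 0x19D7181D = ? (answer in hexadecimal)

0x15490CF4

XOR each hex digit independently (no carries):
  0^1=1, C^9=5, 9^D=4, E^7=9, 1^1=0, 4^8=C, E^1=F, 9^D=4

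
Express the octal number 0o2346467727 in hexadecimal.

0x139a6fd7

Each octal digit is 3 bits: 2=010 3=011 4=100 6=110 4=100 6=110 7=111 7=111 2=010 7=111.
Group the bits into nibbles: 0001 0011 1001 1010 0110 1111 1101 0111 → 139a6fd7.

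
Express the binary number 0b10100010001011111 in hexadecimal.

Group the bits into nibbles: 0001 0100 0100 0101 1111 → 1445F.

0x1445F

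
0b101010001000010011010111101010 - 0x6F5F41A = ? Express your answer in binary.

0b100011001010110100000111010000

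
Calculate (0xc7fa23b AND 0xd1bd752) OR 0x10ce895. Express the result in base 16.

0xd1fea97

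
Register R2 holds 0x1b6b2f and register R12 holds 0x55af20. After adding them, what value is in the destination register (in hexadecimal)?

0x711a4f

Add column by column in base 16, right to left:
  f+0 = f
  2+2 = 4
  b+f = a carry 1
  6+a+1 = 1 carry 1
  b+5+1 = 1 carry 1
  1+5+1 = 7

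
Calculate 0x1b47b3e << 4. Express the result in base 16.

0x1b47b3e0

Shifting left by 4 bits = 1 hex digit: append 1 zero.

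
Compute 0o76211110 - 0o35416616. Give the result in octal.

Subtract column by column in base 8:
  0-6 → 2 (borrow)
  1-1-1 → 7 (borrow)
  1-6-1 → 2 (borrow)
  1-6-1 → 2 (borrow)
  1-1-1 → 7 (borrow)
  2-4-1 → 5 (borrow)
  6-5-1 → 0
  7-3 → 4

0o40572272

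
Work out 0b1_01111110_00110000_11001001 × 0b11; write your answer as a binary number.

Multiply each base-2 digit by 3, carrying:
  1×3 = 3 → write 1 carry 1
  0×3+1 = 1 → write 1
  0×3 = 0 → write 0
  1×3 = 3 → write 1 carry 1
  0×3+1 = 1 → write 1
  0×3 = 0 → write 0
  1×3 = 3 → write 1 carry 1
  1×3+1 = 4 → write 0 carry 2
  0×3+2 = 2 → write 0 carry 1
  0×3+1 = 1 → write 1
  0×3 = 0 → write 0
  0×3 = 0 → write 0
  1×3 = 3 → write 1 carry 1
  1×3+1 = 4 → write 0 carry 2
  0×3+2 = 2 → write 0 carry 1
  0×3+1 = 1 → write 1
  0×3 = 0 → write 0
  1×3 = 3 → write 1 carry 1
  1×3+1 = 4 → write 0 carry 2
  1×3+2 = 5 → write 1 carry 2
  1×3+2 = 5 → write 1 carry 2
  1×3+2 = 5 → write 1 carry 2
  1×3+2 = 5 → write 1 carry 2
  0×3+2 = 2 → write 0 carry 1
  1×3+1 = 4 → write 0 carry 2
  remaining carry: 10

0b100011110101001001001011011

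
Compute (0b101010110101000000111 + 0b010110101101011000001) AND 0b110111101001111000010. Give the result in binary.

Add column by column in base 2, right to left:
  1+1 = 0 carry 1
  1+0+1 = 0 carry 1
  1+0+1 = 0 carry 1
  0+0+1 = 1
  0+0 = 0
  0+0 = 0
  0+1 = 1
  0+1 = 1
  0+0 = 0
  1+1 = 0 carry 1
  0+0+1 = 1
  1+1 = 0 carry 1
  0+1+1 = 0 carry 1
  1+0+1 = 0 carry 1
  1+1+1 = 1 carry 1
  0+0+1 = 1
  1+1 = 0 carry 1
  0+1+1 = 0 carry 1
  1+0+1 = 0 carry 1
  0+1+1 = 0 carry 1
  1+0+1 = 0 carry 1
  final carry 1
Sum = 0b1000001100010011001000; now AND with 0b110111101001111000010:
  1000001100010011001000
& 0110111101001111000010
= 0000001100000011000000

0b1100000011000000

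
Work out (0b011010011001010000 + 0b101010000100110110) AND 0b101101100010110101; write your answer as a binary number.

0b100000010000100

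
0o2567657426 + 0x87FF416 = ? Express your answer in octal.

0o3627651454

0x87FF416 = 0o1037772026 in octal.
Add column by column in base 8, right to left:
  6+6 = 4 carry 1
  2+2+1 = 5
  4+0 = 4
  7+2 = 1 carry 1
  5+7+1 = 5 carry 1
  6+7+1 = 6 carry 1
  7+7+1 = 7 carry 1
  6+3+1 = 2 carry 1
  5+0+1 = 6
  2+1 = 3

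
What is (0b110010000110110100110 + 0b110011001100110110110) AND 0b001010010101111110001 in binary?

0b10001101010000

Add column by column in base 2, right to left:
  0+0 = 0
  1+1 = 0 carry 1
  1+1+1 = 1 carry 1
  0+0+1 = 1
  0+1 = 1
  1+1 = 0 carry 1
  0+0+1 = 1
  1+1 = 0 carry 1
  1+1+1 = 1 carry 1
  0+0+1 = 1
  1+0 = 1
  1+1 = 0 carry 1
  0+1+1 = 0 carry 1
  0+0+1 = 1
  0+0 = 0
  0+1 = 1
  1+1 = 0 carry 1
  0+0+1 = 1
  0+0 = 0
  1+1 = 0 carry 1
  1+1+1 = 1 carry 1
  final carry 1
Sum = 0b1100101010011101011100; now AND with 0b001010010101111110001:
  1100101010011101011100
& 0001010010101111110001
= 0000000010001101010000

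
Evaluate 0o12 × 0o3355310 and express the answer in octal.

0o42505720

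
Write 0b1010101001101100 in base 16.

0xAA6C

Group the bits into nibbles: 1010 1010 0110 1100 → AA6C.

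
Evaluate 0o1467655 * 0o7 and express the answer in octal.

Multiply each base-8 digit by 7, carrying:
  5×7 = 35 → write 3 carry 4
  5×7+4 = 39 → write 7 carry 4
  6×7+4 = 46 → write 6 carry 5
  7×7+5 = 54 → write 6 carry 6
  6×7+6 = 48 → write 0 carry 6
  4×7+6 = 34 → write 2 carry 4
  1×7+4 = 11 → write 3 carry 1
  remaining carry: 1

0o13206673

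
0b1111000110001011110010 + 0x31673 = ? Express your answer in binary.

0b1111110111100101100101

0x31673 = 0b110001011001110011 in binary.
Add column by column in base 2, right to left:
  0+1 = 1
  1+1 = 0 carry 1
  0+0+1 = 1
  0+0 = 0
  1+1 = 0 carry 1
  1+1+1 = 1 carry 1
  1+1+1 = 1 carry 1
  1+0+1 = 0 carry 1
  0+0+1 = 1
  1+1 = 0 carry 1
  0+1+1 = 0 carry 1
  0+0+1 = 1
  0+1 = 1
  1+0 = 1
  1+0 = 1
  0+0 = 0
  0+1 = 1
  0+1 = 1
  1+0 = 1
  1+0 = 1
  1+0 = 1
  1+0 = 1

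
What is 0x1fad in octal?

Expand each hex digit to 4 bits: 1=0001 f=1111 a=1010 d=1101.
Group the bits in threes: 001 111 110 101 101 → 17655.

0o17655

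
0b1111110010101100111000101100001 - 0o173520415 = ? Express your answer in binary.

0b1111100011001111101000001010100

0o173520415 = 0b1111011101010000100001101 in binary.
Subtract column by column in base 2:
  1-1 → 0
  0-0 → 0
  0-1 → 1 (borrow)
  0-1-1 → 0 (borrow)
  0-0-1 → 1 (borrow)
  1-0-1 → 0
  1-0 → 1
  0-0 → 0
  1-1 → 0
  0-0 → 0
  0-0 → 0
  0-0 → 0
  1-0 → 1
  1-1 → 0
  1-0 → 1
  0-1 → 1 (borrow)
  0-0-1 → 1 (borrow)
  1-1-1 → 1 (borrow)
  1-1-1 → 1 (borrow)
  0-1-1 → 0 (borrow)
  1-0-1 → 0
  0-1 → 1 (borrow)
  1-1-1 → 1 (borrow)
  0-1-1 → 0 (borrow)
  0-1-1 → 0 (borrow)
  1-0-1 → 0
  1-0 → 1
  1-0 → 1
  1-0 → 1
  1-0 → 1
  1-0 → 1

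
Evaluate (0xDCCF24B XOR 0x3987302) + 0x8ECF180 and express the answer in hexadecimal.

0x174172C9

First 0xDCCF24B XOR 0x3987302 = 0xE548149.
Add column by column in base 16, right to left:
  9+0 = 9
  4+8 = C
  1+1 = 2
  8+F = 7 carry 1
  4+C+1 = 1 carry 1
  5+E+1 = 4 carry 1
  E+8+1 = 7 carry 1
  final carry 1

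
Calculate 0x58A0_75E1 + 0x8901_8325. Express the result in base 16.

0xE1A1F906

Add column by column in base 16, right to left:
  1+5 = 6
  E+2 = 0 carry 1
  5+3+1 = 9
  7+8 = F
  0+1 = 1
  A+0 = A
  8+9 = 1 carry 1
  5+8+1 = E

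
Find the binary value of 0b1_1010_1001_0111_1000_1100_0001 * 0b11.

Multiply each base-2 digit by 3, carrying:
  1×3 = 3 → write 1 carry 1
  0×3+1 = 1 → write 1
  0×3 = 0 → write 0
  0×3 = 0 → write 0
  0×3 = 0 → write 0
  0×3 = 0 → write 0
  1×3 = 3 → write 1 carry 1
  1×3+1 = 4 → write 0 carry 2
  0×3+2 = 2 → write 0 carry 1
  0×3+1 = 1 → write 1
  0×3 = 0 → write 0
  1×3 = 3 → write 1 carry 1
  1×3+1 = 4 → write 0 carry 2
  1×3+2 = 5 → write 1 carry 2
  1×3+2 = 5 → write 1 carry 2
  0×3+2 = 2 → write 0 carry 1
  1×3+1 = 4 → write 0 carry 2
  0×3+2 = 2 → write 0 carry 1
  0×3+1 = 1 → write 1
  1×3 = 3 → write 1 carry 1
  0×3+1 = 1 → write 1
  1×3 = 3 → write 1 carry 1
  0×3+1 = 1 → write 1
  1×3 = 3 → write 1 carry 1
  1×3+1 = 4 → write 0 carry 2
  remaining carry: 10

0b100111111000110101001000011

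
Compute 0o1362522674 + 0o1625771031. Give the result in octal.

0o3210513725

Add column by column in base 8, right to left:
  4+1 = 5
  7+3 = 2 carry 1
  6+0+1 = 7
  2+1 = 3
  2+7 = 1 carry 1
  5+7+1 = 5 carry 1
  2+5+1 = 0 carry 1
  6+2+1 = 1 carry 1
  3+6+1 = 2 carry 1
  1+1+1 = 3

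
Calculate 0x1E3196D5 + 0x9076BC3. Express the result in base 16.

0x27390298

Add column by column in base 16, right to left:
  5+3 = 8
  D+C = 9 carry 1
  6+B+1 = 2 carry 1
  9+6+1 = 0 carry 1
  1+7+1 = 9
  3+0 = 3
  E+9 = 7 carry 1
  1+0+1 = 2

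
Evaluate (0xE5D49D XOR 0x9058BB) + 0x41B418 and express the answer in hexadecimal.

0xB7403E

First 0xE5D49D XOR 0x9058BB = 0x758C26.
Add column by column in base 16, right to left:
  6+8 = E
  2+1 = 3
  C+4 = 0 carry 1
  8+B+1 = 4 carry 1
  5+1+1 = 7
  7+4 = B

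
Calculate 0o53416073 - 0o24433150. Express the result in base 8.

Subtract column by column in base 8:
  3-0 → 3
  7-5 → 2
  0-1 → 7 (borrow)
  6-3-1 → 2
  1-3 → 6 (borrow)
  4-4-1 → 7 (borrow)
  3-4-1 → 6 (borrow)
  5-2-1 → 2

0o26762723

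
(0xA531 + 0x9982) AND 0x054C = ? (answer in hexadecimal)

Add column by column in base 16, right to left:
  1+2 = 3
  3+8 = B
  5+9 = E
  A+9 = 3 carry 1
  final carry 1
Sum = 0x13EB3; now AND with 0x054C:
  1&0=0, 3&0=0, E&5=4, B&4=0, 3&C=0

0x400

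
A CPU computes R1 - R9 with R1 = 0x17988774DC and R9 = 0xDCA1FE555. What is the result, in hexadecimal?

Subtract column by column in base 16:
  C-5 → 7
  D-5 → 8
  4-5 → F (borrow)
  7-E-1 → 8 (borrow)
  7-F-1 → 7 (borrow)
  8-1-1 → 6
  8-A → E (borrow)
  9-C-1 → C (borrow)
  7-D-1 → 9 (borrow)
  1-0-1 → 0

0x9CE678F87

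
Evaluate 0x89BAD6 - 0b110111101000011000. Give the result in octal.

0o41440276

0x89BAD6 = 0o42335326 in octal.
0b110111101000011000 = 0o675030 in octal.
Subtract column by column in base 8:
  6-0 → 6
  2-3 → 7 (borrow)
  3-0-1 → 2
  5-5 → 0
  3-7 → 4 (borrow)
  3-6-1 → 4 (borrow)
  2-0-1 → 1
  4-0 → 4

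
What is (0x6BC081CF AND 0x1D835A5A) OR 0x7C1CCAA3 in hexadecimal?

0x6BC081CF AND 0x1D835A5A = 0x0980004A.
Then OR with 0x7C1CCAA3.

0x7D9CCAEB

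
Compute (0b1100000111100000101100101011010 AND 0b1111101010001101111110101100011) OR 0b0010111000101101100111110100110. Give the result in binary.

0b1110111010101101101111111100110

0b1100000111100000101100101011010 AND 0b1111101010001101111110101100011 = 0b1100000010000000101100101000010.
Then OR with 0b0010111000101101100111110100110.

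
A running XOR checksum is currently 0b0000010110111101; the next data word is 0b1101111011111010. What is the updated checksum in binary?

0b1101101101000111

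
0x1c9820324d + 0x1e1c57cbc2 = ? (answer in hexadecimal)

Add column by column in base 16, right to left:
  d+2 = f
  4+c = 0 carry 1
  2+b+1 = e
  3+c = f
  0+7 = 7
  2+5 = 7
  8+c = 4 carry 1
  9+1+1 = b
  c+e = a carry 1
  1+1+1 = 3

0x3ab477fe0f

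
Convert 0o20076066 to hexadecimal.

Each octal digit is 3 bits: 2=010 0=000 0=000 7=111 6=110 0=000 6=110 6=110.
Group the bits into nibbles: 0100 0000 0111 1100 0011 0110 → 407C36.

0x407C36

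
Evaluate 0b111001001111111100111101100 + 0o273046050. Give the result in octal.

0o1205043024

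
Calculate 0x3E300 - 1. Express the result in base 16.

The trailing 2 digits are 0, so subtracting 1 borrows through: they become F and the next digit up decrements.

0x3E2FF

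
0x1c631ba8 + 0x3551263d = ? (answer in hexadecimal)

Add column by column in base 16, right to left:
  8+d = 5 carry 1
  a+3+1 = e
  b+6 = 1 carry 1
  1+2+1 = 4
  3+1 = 4
  6+5 = b
  c+5 = 1 carry 1
  1+3+1 = 5

0x51b441e5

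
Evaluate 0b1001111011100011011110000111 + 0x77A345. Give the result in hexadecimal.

0b1001111011100011011110000111 = 0x9EE3787 in hexadecimal.
Add column by column in base 16, right to left:
  7+5 = C
  8+4 = C
  7+3 = A
  3+A = D
  E+7 = 5 carry 1
  E+7+1 = 6 carry 1
  9+0+1 = A

0xA65DACC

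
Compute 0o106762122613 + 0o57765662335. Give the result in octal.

0o166750005150

Add column by column in base 8, right to left:
  3+5 = 0 carry 1
  1+3+1 = 5
  6+3 = 1 carry 1
  2+2+1 = 5
  2+6 = 0 carry 1
  1+6+1 = 0 carry 1
  2+5+1 = 0 carry 1
  6+6+1 = 5 carry 1
  7+7+1 = 7 carry 1
  6+7+1 = 6 carry 1
  0+5+1 = 6
  1+0 = 1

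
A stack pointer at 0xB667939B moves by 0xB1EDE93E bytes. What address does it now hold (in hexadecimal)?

Add column by column in base 16, right to left:
  B+E = 9 carry 1
  9+3+1 = D
  3+9 = C
  9+E = 7 carry 1
  7+D+1 = 5 carry 1
  6+E+1 = 5 carry 1
  6+1+1 = 8
  B+B = 6 carry 1
  final carry 1

0x168557CD9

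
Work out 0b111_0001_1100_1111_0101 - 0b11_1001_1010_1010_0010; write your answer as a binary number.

0b111000001001010011

Subtract column by column in base 2:
  1-0 → 1
  0-1 → 1 (borrow)
  1-0-1 → 0
  0-0 → 0
  1-0 → 1
  1-1 → 0
  1-0 → 1
  1-1 → 0
  0-0 → 0
  0-1 → 1 (borrow)
  1-0-1 → 0
  1-1 → 0
  1-1 → 0
  0-0 → 0
  0-0 → 0
  0-1 → 1 (borrow)
  1-1-1 → 1 (borrow)
  1-1-1 → 1 (borrow)
  1-0-1 → 0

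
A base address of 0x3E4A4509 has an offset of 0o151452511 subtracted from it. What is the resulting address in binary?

0x3E4A4509 = 0b111110010010100100010100001001 in binary.
0o151452511 = 0b1101001100101010101001001 in binary.
Subtract column by column in base 2:
  1-1 → 0
  0-0 → 0
  0-0 → 0
  1-1 → 0
  0-0 → 0
  0-0 → 0
  0-1 → 1 (borrow)
  0-0-1 → 1 (borrow)
  1-1-1 → 1 (borrow)
  0-0-1 → 1 (borrow)
  1-1-1 → 1 (borrow)
  0-0-1 → 1 (borrow)
  0-1-1 → 0 (borrow)
  0-0-1 → 1 (borrow)
  1-1-1 → 1 (borrow)
  0-0-1 → 1 (borrow)
  0-0-1 → 1 (borrow)
  1-1-1 → 1 (borrow)
  0-1-1 → 0 (borrow)
  1-0-1 → 0
  0-0 → 0
  0-1 → 1 (borrow)
  1-0-1 → 0
  0-1 → 1 (borrow)
  0-1-1 → 0 (borrow)
  1-0-1 → 0
  1-0 → 1
  1-0 → 1
  1-0 → 1
  1-0 → 1

0b111100101000111110111111000000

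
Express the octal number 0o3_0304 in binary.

Each octal digit is 3 bits: 3=011 0=000 3=011 0=000 4=100.

0b11000011000100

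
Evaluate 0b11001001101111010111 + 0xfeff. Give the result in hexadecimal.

0xd9ad6

0b11001001101111010111 = 0xc9bd7 in hexadecimal.
Add column by column in base 16, right to left:
  7+f = 6 carry 1
  d+f+1 = d carry 1
  b+e+1 = a carry 1
  9+f+1 = 9 carry 1
  c+0+1 = d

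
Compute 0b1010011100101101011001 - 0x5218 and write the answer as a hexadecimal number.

0b1010011100101101011001 = 0x29CB59 in hexadecimal.
Subtract column by column in base 16:
  9-8 → 1
  5-1 → 4
  B-2 → 9
  C-5 → 7
  9-0 → 9
  2-0 → 2

0x297941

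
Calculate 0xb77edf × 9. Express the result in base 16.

Multiply each base-16 digit by 9, carrying:
  f×9 = 135 → write 7 carry 8
  d×9+8 = 125 → write d carry 7
  e×9+7 = 133 → write 5 carry 8
  7×9+8 = 71 → write 7 carry 4
  7×9+4 = 67 → write 3 carry 4
  b×9+4 = 103 → write 7 carry 6
  remaining carry: 6

0x67375d7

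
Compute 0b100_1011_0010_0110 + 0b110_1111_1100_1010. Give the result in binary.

Add column by column in base 2, right to left:
  0+0 = 0
  1+1 = 0 carry 1
  1+0+1 = 0 carry 1
  0+1+1 = 0 carry 1
  0+0+1 = 1
  1+0 = 1
  0+1 = 1
  0+1 = 1
  1+1 = 0 carry 1
  1+1+1 = 1 carry 1
  0+1+1 = 0 carry 1
  1+1+1 = 1 carry 1
  0+0+1 = 1
  0+1 = 1
  1+1 = 0 carry 1
  final carry 1

0b1011101011110000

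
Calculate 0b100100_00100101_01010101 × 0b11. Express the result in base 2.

Multiply each base-2 digit by 3, carrying:
  1×3 = 3 → write 1 carry 1
  0×3+1 = 1 → write 1
  1×3 = 3 → write 1 carry 1
  0×3+1 = 1 → write 1
  1×3 = 3 → write 1 carry 1
  0×3+1 = 1 → write 1
  1×3 = 3 → write 1 carry 1
  0×3+1 = 1 → write 1
  1×3 = 3 → write 1 carry 1
  0×3+1 = 1 → write 1
  1×3 = 3 → write 1 carry 1
  0×3+1 = 1 → write 1
  0×3 = 0 → write 0
  1×3 = 3 → write 1 carry 1
  0×3+1 = 1 → write 1
  0×3 = 0 → write 0
  0×3 = 0 → write 0
  0×3 = 0 → write 0
  1×3 = 3 → write 1 carry 1
  0×3+1 = 1 → write 1
  0×3 = 0 → write 0
  1×3 = 3 → write 1 carry 1
  remaining carry: 1

0b11011000110111111111111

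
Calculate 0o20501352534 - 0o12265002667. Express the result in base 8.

Subtract column by column in base 8:
  4-7 → 5 (borrow)
  3-6-1 → 4 (borrow)
  5-6-1 → 6 (borrow)
  2-2-1 → 7 (borrow)
  5-0-1 → 4
  3-0 → 3
  1-5 → 4 (borrow)
  0-6-1 → 1 (borrow)
  5-2-1 → 2
  0-2 → 6 (borrow)
  2-1-1 → 0

0o6214347645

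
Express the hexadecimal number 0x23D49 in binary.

0b100011110101001001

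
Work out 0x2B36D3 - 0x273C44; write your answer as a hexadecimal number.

0x3FA8F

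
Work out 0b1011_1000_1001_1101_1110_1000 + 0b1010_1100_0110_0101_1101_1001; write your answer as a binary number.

0b1011001010000001111000001

Add column by column in base 2, right to left:
  0+1 = 1
  0+0 = 0
  0+0 = 0
  1+1 = 0 carry 1
  0+1+1 = 0 carry 1
  1+0+1 = 0 carry 1
  1+1+1 = 1 carry 1
  1+1+1 = 1 carry 1
  1+1+1 = 1 carry 1
  0+0+1 = 1
  1+1 = 0 carry 1
  1+0+1 = 0 carry 1
  1+0+1 = 0 carry 1
  0+1+1 = 0 carry 1
  0+1+1 = 0 carry 1
  1+0+1 = 0 carry 1
  0+0+1 = 1
  0+0 = 0
  0+1 = 1
  1+1 = 0 carry 1
  1+0+1 = 0 carry 1
  1+1+1 = 1 carry 1
  0+0+1 = 1
  1+1 = 0 carry 1
  final carry 1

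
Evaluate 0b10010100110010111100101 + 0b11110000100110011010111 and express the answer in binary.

0b110000101011001010111100

Add column by column in base 2, right to left:
  1+1 = 0 carry 1
  0+1+1 = 0 carry 1
  1+1+1 = 1 carry 1
  0+0+1 = 1
  0+1 = 1
  1+0 = 1
  1+1 = 0 carry 1
  1+1+1 = 1 carry 1
  1+0+1 = 0 carry 1
  0+0+1 = 1
  1+1 = 0 carry 1
  0+1+1 = 0 carry 1
  0+0+1 = 1
  1+0 = 1
  1+1 = 0 carry 1
  0+0+1 = 1
  0+0 = 0
  1+0 = 1
  0+0 = 0
  1+1 = 0 carry 1
  0+1+1 = 0 carry 1
  0+1+1 = 0 carry 1
  1+1+1 = 1 carry 1
  final carry 1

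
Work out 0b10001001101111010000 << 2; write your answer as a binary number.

Left shift by 2: append 2 zero bits.

0b1000100110111101000000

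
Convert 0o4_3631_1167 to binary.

0b100011110011001001001110111

Each octal digit is 3 bits: 4=100 3=011 6=110 3=011 1=001 1=001 1=001 6=110 7=111.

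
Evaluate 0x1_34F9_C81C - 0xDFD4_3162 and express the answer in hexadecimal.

Subtract column by column in base 16:
  C-2 → A
  1-6 → B (borrow)
  8-1-1 → 6
  C-3 → 9
  9-4 → 5
  F-D → 2
  4-F → 5 (borrow)
  3-D-1 → 5 (borrow)
  1-0-1 → 0

0x552596BA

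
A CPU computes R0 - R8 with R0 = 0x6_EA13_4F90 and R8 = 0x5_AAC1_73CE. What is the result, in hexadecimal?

0x13F51DBC2

Subtract column by column in base 16:
  0-E → 2 (borrow)
  9-C-1 → C (borrow)
  F-3-1 → B
  4-7 → D (borrow)
  3-1-1 → 1
  1-C → 5 (borrow)
  A-A-1 → F (borrow)
  E-A-1 → 3
  6-5 → 1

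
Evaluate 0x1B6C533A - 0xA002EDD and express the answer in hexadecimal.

Subtract column by column in base 16:
  A-D → D (borrow)
  3-D-1 → 5 (borrow)
  3-E-1 → 4 (borrow)
  5-2-1 → 2
  C-0 → C
  6-0 → 6
  B-A → 1
  1-0 → 1

0x116C245D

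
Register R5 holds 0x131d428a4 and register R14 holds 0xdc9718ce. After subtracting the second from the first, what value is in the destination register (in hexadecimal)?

0x553d0fd6

Subtract column by column in base 16:
  4-e → 6 (borrow)
  a-c-1 → d (borrow)
  8-8-1 → f (borrow)
  2-1-1 → 0
  4-7 → d (borrow)
  d-9-1 → 3
  1-c → 5 (borrow)
  3-d-1 → 5 (borrow)
  1-0-1 → 0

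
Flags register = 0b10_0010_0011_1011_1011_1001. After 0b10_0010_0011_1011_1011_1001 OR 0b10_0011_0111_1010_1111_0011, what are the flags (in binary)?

0b1000110111101111111011

OR bit by bit (1 where either bit is 1):
  1000100011101110111001
| 1000110111101011110011
= 1000110111101111111011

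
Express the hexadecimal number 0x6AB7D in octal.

Expand each hex digit to 4 bits: 6=0110 A=1010 B=1011 7=0111 D=1101.
Group the bits in threes: 001 101 010 101 101 111 101 → 1525575.

0o1525575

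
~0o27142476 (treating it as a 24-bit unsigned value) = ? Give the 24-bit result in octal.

Each oct digit d becomes 7−d:
  2→5, 7→0, 1→6, 4→3, 2→5, 4→3, 7→0, 6→1

0o50635301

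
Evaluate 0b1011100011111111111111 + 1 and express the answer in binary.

The trailing 14 digits are 1 (max in base 2), so adding 1 cascades: they roll to 0 and the next digit up increments.

0b1011100100000000000000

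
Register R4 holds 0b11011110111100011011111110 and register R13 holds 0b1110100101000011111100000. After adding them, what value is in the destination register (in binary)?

0b101010011100100111011011110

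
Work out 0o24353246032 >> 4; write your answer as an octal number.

4 bits is not a whole number of base-8 digits; in binary: 10100011101011010100110000011010 >> 4 = 1010001110101101010011000001.

0o1216552301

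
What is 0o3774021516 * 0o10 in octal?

0o37740215160

Multiply each base-8 digit by 8, carrying:
  6×8 = 48 → write 0 carry 6
  1×8+6 = 14 → write 6 carry 1
  5×8+1 = 41 → write 1 carry 5
  1×8+5 = 13 → write 5 carry 1
  2×8+1 = 17 → write 1 carry 2
  0×8+2 = 2 → write 2
  4×8 = 32 → write 0 carry 4
  7×8+4 = 60 → write 4 carry 7
  7×8+7 = 63 → write 7 carry 7
  3×8+7 = 31 → write 7 carry 3
  remaining carry: 3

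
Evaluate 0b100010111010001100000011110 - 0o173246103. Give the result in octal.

0b100010111010001100000011110 = 0o427214036 in octal.
Subtract column by column in base 8:
  6-3 → 3
  3-0 → 3
  0-1 → 7 (borrow)
  4-6-1 → 5 (borrow)
  1-4-1 → 4 (borrow)
  2-2-1 → 7 (borrow)
  7-3-1 → 3
  2-7 → 3 (borrow)
  4-1-1 → 2

0o233745733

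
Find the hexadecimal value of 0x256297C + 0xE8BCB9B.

0x10E1F517

Add column by column in base 16, right to left:
  C+B = 7 carry 1
  7+9+1 = 1 carry 1
  9+B+1 = 5 carry 1
  2+C+1 = F
  6+B = 1 carry 1
  5+8+1 = E
  2+E = 0 carry 1
  final carry 1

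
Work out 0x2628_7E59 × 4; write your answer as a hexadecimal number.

0x98A1F964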